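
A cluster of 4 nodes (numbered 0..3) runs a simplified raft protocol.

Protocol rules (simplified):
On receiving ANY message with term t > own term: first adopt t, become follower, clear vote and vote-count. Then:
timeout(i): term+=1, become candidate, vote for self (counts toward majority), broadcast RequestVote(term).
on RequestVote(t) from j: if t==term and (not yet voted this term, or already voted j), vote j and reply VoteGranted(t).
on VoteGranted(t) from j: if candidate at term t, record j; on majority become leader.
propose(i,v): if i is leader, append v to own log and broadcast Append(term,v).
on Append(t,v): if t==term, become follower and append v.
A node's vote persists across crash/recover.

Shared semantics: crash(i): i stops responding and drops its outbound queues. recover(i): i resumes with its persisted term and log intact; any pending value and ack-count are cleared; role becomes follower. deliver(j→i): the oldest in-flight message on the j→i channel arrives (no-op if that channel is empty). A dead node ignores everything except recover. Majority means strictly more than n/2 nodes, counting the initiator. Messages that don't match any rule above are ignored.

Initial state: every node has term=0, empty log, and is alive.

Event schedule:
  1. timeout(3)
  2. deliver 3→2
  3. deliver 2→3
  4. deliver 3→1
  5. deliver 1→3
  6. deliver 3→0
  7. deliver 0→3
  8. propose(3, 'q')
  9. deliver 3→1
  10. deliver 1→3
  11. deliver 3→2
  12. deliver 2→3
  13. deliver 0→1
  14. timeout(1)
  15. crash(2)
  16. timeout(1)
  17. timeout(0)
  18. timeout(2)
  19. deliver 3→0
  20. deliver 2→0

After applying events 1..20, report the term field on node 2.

1. timeout(3):  <3:cand t1 ->
2. deliver 3→2:  <2:foll t1 ->
3. deliver 2→3:  nop
4. deliver 3→1:  <1:foll t1 ->
5. deliver 1→3:  <3:lead t1 ->
6. deliver 3→0:  <0:foll t1 ->
7. deliver 0→3:  nop
8. propose(3,'q'):  <3:lead t1 q>
9. deliver 3→1:  <1:foll t1 q>
10. deliver 1→3:  nop
11. deliver 3→2:  <2:foll t1 q>
12. deliver 2→3:  nop
13. deliver 0→1:  nop
14. timeout(1):  <1:cand t2 q>
15. crash(2):  <2:✗foll t1 q>
16. timeout(1):  <1:cand t3 q>
17. timeout(0):  <0:cand t2 ->
18. timeout(2):  nop
19. deliver 3→0:  nop
20. deliver 2→0:  nop

1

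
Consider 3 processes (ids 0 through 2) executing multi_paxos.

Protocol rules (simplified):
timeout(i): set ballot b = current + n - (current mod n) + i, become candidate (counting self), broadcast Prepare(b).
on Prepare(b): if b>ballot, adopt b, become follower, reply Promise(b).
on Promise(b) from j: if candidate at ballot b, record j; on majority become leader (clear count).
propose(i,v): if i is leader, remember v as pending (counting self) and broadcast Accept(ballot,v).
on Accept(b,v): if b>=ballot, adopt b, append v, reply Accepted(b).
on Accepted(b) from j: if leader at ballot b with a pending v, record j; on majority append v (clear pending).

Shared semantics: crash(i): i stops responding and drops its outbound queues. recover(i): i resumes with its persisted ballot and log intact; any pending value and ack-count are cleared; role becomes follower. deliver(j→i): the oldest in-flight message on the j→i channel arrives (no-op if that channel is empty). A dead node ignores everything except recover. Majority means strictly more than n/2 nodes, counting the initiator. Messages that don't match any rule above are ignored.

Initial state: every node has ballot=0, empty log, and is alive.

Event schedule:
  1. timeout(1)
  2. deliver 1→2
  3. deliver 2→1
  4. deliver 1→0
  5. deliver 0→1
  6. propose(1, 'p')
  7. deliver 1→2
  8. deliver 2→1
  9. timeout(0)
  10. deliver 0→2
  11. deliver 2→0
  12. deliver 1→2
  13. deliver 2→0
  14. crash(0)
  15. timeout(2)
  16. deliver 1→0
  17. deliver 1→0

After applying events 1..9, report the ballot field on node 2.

[1] timeout(1) → N1(cand b4 [-])
[2] deliver 1→2 → N2(foll b4 [-])
[3] deliver 2→1 → N1(lead b4 [-])
[4] deliver 1→0 → N0(foll b4 [-])
[5] deliver 0→1 → ∅
[6] propose(1,'p') → ∅
[7] deliver 1→2 → N2(foll b4 [p])
[8] deliver 2→1 → N1(lead b4 [p])
[9] timeout(0) → N0(cand b6 [-])

4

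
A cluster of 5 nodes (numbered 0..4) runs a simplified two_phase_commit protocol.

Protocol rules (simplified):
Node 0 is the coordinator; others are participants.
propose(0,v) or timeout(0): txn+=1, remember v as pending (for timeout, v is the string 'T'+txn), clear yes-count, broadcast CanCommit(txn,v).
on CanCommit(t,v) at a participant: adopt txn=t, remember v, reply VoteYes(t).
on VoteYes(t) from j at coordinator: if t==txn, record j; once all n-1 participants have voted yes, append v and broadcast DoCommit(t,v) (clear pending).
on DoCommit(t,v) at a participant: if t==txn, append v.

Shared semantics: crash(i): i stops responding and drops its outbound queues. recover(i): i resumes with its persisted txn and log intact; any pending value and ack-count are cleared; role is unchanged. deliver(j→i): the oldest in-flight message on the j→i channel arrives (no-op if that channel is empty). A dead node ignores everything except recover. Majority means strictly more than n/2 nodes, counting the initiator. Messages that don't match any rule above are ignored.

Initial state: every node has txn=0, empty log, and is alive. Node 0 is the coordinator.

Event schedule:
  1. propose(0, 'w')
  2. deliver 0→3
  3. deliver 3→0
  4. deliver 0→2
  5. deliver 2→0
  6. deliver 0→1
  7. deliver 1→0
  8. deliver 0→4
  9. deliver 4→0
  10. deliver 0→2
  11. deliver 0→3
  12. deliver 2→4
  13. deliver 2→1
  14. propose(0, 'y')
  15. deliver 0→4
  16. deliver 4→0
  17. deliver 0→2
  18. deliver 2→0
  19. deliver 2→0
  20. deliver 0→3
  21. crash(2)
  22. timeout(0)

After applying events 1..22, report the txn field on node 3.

e1 propose(0,'w'): 0[coor,t=1,-]
e2 deliver 0→3: 3[part,t=1,-]
e3 deliver 3→0: ·
e4 deliver 0→2: 2[part,t=1,-]
e5 deliver 2→0: ·
e6 deliver 0→1: 1[part,t=1,-]
e7 deliver 1→0: ·
e8 deliver 0→4: 4[part,t=1,-]
e9 deliver 4→0: 0[coor,t=1,w]
e10 deliver 0→2: 2[part,t=1,w]
e11 deliver 0→3: 3[part,t=1,w]
e12 deliver 2→4: ·
e13 deliver 2→1: ·
e14 propose(0,'y'): 0[coor,t=2,w]
e15 deliver 0→4: 4[part,t=1,w]
e16 deliver 4→0: ·
e17 deliver 0→2: 2[part,t=2,w]
e18 deliver 2→0: ·
e19 deliver 2→0: ·
e20 deliver 0→3: 3[part,t=2,w]
e21 crash(2): 2[✗part,t=2,w]
e22 timeout(0): 0[coor,t=3,w]

2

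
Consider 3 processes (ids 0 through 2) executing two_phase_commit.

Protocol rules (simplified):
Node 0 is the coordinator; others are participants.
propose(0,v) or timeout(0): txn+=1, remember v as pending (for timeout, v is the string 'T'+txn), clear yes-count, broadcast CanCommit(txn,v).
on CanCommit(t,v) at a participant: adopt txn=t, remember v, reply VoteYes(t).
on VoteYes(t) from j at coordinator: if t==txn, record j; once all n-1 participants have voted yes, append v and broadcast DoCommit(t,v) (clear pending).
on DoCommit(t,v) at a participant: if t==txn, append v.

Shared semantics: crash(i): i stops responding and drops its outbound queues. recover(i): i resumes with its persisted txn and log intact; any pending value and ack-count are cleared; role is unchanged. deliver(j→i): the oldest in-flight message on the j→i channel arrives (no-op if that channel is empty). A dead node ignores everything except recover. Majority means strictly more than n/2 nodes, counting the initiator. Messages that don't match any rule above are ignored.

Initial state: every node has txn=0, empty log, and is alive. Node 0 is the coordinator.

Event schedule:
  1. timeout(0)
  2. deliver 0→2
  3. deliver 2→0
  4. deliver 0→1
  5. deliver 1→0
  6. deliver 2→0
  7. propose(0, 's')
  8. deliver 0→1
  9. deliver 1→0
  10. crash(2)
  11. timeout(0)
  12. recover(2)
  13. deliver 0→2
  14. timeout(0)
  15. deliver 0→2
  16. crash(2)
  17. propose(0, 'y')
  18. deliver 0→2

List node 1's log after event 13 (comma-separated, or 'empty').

T1

step 1 timeout(0): 0={coor,t=1,log=-}
step 2 deliver 0→2: 2={part,t=1,log=-}
step 3 deliver 2→0: —
step 4 deliver 0→1: 1={part,t=1,log=-}
step 5 deliver 1→0: 0={coor,t=1,log=T1}
step 6 deliver 2→0: —
step 7 propose(0,'s'): 0={coor,t=2,log=T1}
step 8 deliver 0→1: 1={part,t=1,log=T1}
step 9 deliver 1→0: —
step 10 crash(2): 2={✗part,t=1,log=-}
step 11 timeout(0): 0={coor,t=3,log=T1}
step 12 recover(2): 2={part,t=1,log=-}
step 13 deliver 0→2: 2={part,t=1,log=T1}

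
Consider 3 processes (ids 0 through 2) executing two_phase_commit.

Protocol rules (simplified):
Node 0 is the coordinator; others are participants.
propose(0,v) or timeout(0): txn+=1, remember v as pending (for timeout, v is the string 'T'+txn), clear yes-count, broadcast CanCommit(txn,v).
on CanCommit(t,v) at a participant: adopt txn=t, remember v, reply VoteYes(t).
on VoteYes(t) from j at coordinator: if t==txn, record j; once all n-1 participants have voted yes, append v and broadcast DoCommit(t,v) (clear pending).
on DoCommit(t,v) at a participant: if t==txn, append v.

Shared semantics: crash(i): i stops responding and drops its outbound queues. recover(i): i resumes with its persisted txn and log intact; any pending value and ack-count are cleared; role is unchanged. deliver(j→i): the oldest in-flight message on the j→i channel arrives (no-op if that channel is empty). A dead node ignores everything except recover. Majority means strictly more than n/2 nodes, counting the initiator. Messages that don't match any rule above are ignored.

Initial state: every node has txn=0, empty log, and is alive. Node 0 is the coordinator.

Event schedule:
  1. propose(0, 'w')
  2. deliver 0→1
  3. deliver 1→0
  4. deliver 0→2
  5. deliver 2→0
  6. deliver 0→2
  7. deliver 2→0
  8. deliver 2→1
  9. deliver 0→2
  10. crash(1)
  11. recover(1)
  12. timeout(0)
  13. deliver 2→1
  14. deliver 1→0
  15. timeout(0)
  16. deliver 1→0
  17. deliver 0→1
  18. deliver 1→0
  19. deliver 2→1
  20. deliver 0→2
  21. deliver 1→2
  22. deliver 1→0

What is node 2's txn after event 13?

1

1. propose(0,'w'):  <0:coor t1 ->
2. deliver 0→1:  <1:part t1 ->
3. deliver 1→0:  nop
4. deliver 0→2:  <2:part t1 ->
5. deliver 2→0:  <0:coor t1 w>
6. deliver 0→2:  <2:part t1 w>
7. deliver 2→0:  nop
8. deliver 2→1:  nop
9. deliver 0→2:  nop
10. crash(1):  <1:✗part t1 ->
11. recover(1):  <1:part t1 ->
12. timeout(0):  <0:coor t2 w>
13. deliver 2→1:  nop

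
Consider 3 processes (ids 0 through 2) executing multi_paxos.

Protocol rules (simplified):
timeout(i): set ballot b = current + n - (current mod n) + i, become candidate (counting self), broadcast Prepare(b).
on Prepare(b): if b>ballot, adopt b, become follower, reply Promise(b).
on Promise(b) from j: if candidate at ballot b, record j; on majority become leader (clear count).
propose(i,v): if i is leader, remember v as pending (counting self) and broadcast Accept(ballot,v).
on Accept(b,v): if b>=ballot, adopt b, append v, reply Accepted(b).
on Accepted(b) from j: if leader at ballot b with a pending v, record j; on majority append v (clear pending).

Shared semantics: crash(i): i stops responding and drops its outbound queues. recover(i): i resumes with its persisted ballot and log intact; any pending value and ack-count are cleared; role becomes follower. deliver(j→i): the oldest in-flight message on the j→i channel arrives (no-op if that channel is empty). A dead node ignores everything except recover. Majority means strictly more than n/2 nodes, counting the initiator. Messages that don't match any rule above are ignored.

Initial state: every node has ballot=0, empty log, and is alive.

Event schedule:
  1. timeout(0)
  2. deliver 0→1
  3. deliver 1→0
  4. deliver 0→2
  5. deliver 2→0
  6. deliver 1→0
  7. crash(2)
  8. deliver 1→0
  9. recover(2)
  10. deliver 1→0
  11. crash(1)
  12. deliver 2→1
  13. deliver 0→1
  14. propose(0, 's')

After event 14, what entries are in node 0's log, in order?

after 1 — timeout(0): n0:cand/b3/[-]
after 2 — deliver 0→1: n1:foll/b3/[-]
after 3 — deliver 1→0: n0:lead/b3/[-]
after 4 — deliver 0→2: n2:foll/b3/[-]
after 5 — deliver 2→0: ·
after 6 — deliver 1→0: ·
after 7 — crash(2): n2:✗foll/b3/[-]
after 8 — deliver 1→0: ·
after 9 — recover(2): n2:foll/b3/[-]
after 10 — deliver 1→0: ·
after 11 — crash(1): n1:✗foll/b3/[-]
after 12 — deliver 2→1: ·
after 13 — deliver 0→1: ·
after 14 — propose(0,'s'): ·

empty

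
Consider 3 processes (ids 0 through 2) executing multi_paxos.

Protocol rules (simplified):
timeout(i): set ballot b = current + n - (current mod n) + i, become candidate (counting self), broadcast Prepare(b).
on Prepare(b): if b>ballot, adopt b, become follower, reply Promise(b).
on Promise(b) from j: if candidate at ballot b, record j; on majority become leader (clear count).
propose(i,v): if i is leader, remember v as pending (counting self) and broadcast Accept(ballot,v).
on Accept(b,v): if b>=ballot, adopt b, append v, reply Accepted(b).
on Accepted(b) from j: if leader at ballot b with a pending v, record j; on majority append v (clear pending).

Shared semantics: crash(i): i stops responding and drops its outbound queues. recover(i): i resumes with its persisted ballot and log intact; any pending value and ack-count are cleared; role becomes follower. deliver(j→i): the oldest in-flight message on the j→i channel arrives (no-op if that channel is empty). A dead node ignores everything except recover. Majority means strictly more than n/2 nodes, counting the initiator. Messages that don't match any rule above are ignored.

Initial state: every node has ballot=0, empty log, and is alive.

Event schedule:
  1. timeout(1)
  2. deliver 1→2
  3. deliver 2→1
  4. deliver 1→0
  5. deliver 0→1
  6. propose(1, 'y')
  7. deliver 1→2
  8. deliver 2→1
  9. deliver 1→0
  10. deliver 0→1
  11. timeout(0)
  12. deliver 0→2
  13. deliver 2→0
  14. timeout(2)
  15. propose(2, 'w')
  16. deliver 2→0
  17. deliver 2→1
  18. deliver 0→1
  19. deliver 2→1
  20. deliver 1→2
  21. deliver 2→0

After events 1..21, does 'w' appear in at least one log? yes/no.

[1] timeout(1) → N1(cand b4 [-])
[2] deliver 1→2 → N2(foll b4 [-])
[3] deliver 2→1 → N1(lead b4 [-])
[4] deliver 1→0 → N0(foll b4 [-])
[5] deliver 0→1 → ∅
[6] propose(1,'y') → ∅
[7] deliver 1→2 → N2(foll b4 [y])
[8] deliver 2→1 → N1(lead b4 [y])
[9] deliver 1→0 → N0(foll b4 [y])
[10] deliver 0→1 → ∅
[11] timeout(0) → N0(cand b6 [y])
[12] deliver 0→2 → N2(foll b6 [y])
[13] deliver 2→0 → N0(lead b6 [y])
[14] timeout(2) → N2(cand b11 [y])
[15] propose(2,'w') → ∅
[16] deliver 2→0 → N0(foll b11 [y])
[17] deliver 2→1 → N1(foll b11 [y])
[18] deliver 0→1 → ∅
[19] deliver 2→1 → ∅
[20] deliver 1→2 → N2(lead b11 [y])
[21] deliver 2→0 → ∅

no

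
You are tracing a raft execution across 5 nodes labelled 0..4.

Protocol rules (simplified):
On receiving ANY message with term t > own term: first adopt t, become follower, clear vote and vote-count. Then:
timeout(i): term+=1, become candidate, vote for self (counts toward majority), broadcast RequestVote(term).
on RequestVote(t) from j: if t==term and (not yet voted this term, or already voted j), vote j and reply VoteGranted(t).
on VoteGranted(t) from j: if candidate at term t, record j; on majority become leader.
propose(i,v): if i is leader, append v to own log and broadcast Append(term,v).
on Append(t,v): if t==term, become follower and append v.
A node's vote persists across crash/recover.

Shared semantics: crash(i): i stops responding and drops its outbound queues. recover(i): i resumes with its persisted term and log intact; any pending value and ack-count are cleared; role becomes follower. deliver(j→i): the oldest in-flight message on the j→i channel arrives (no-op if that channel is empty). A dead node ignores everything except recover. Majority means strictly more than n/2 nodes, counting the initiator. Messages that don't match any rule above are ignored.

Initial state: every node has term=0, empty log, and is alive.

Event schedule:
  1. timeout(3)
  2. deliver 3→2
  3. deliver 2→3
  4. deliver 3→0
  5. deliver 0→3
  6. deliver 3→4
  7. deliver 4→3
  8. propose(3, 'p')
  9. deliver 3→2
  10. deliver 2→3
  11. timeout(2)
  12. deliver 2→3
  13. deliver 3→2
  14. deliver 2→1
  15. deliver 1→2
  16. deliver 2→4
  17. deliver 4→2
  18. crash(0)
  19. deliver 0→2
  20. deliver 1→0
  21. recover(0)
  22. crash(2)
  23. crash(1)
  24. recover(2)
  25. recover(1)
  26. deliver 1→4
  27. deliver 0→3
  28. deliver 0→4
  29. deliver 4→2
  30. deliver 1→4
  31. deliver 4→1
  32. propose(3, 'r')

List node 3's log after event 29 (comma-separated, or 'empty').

p

after 1 — timeout(3): n3:cand/t1/[-]
after 2 — deliver 3→2: n2:foll/t1/[-]
after 3 — deliver 2→3: ·
after 4 — deliver 3→0: n0:foll/t1/[-]
after 5 — deliver 0→3: n3:lead/t1/[-]
after 6 — deliver 3→4: n4:foll/t1/[-]
after 7 — deliver 4→3: ·
after 8 — propose(3,'p'): n3:lead/t1/[p]
after 9 — deliver 3→2: n2:foll/t1/[p]
after 10 — deliver 2→3: ·
after 11 — timeout(2): n2:cand/t2/[p]
after 12 — deliver 2→3: n3:foll/t2/[p]
after 13 — deliver 3→2: ·
after 14 — deliver 2→1: n1:foll/t2/[-]
after 15 — deliver 1→2: n2:lead/t2/[p]
after 16 — deliver 2→4: n4:foll/t2/[-]
after 17 — deliver 4→2: ·
after 18 — crash(0): n0:✗foll/t1/[-]
after 19 — deliver 0→2: ·
after 20 — deliver 1→0: ·
after 21 — recover(0): n0:foll/t1/[-]
after 22 — crash(2): n2:✗lead/t2/[p]
after 23 — crash(1): n1:✗foll/t2/[-]
after 24 — recover(2): n2:foll/t2/[p]
after 25 — recover(1): n1:foll/t2/[-]
after 26 — deliver 1→4: ·
after 27 — deliver 0→3: ·
after 28 — deliver 0→4: ·
after 29 — deliver 4→2: ·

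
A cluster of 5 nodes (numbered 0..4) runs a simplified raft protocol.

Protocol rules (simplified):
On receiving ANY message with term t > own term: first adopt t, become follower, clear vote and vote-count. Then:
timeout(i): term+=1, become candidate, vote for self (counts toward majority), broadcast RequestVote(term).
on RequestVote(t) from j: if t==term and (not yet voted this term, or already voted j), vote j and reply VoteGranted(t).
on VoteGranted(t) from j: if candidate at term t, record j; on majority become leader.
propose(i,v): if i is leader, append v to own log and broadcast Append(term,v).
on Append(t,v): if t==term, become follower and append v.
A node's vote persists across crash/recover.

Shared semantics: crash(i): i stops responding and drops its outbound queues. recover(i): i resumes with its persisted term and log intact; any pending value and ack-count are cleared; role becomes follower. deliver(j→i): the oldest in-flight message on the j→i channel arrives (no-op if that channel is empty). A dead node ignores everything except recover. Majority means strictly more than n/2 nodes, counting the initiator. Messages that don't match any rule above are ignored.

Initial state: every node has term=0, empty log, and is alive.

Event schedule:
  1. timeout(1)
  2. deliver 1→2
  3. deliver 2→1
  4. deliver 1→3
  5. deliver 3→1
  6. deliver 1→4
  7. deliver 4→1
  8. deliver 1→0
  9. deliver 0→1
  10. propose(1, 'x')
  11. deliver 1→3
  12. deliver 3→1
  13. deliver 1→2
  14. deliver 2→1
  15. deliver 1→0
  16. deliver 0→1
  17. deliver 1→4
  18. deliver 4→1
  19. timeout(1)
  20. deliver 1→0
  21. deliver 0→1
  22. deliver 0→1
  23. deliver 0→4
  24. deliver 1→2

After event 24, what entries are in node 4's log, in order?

x

e1 timeout(1): 1[cand,t=1,-]
e2 deliver 1→2: 2[foll,t=1,-]
e3 deliver 2→1: ·
e4 deliver 1→3: 3[foll,t=1,-]
e5 deliver 3→1: 1[lead,t=1,-]
e6 deliver 1→4: 4[foll,t=1,-]
e7 deliver 4→1: ·
e8 deliver 1→0: 0[foll,t=1,-]
e9 deliver 0→1: ·
e10 propose(1,'x'): 1[lead,t=1,x]
e11 deliver 1→3: 3[foll,t=1,x]
e12 deliver 3→1: ·
e13 deliver 1→2: 2[foll,t=1,x]
e14 deliver 2→1: ·
e15 deliver 1→0: 0[foll,t=1,x]
e16 deliver 0→1: ·
e17 deliver 1→4: 4[foll,t=1,x]
e18 deliver 4→1: ·
e19 timeout(1): 1[cand,t=2,x]
e20 deliver 1→0: 0[foll,t=2,x]
e21 deliver 0→1: ·
e22 deliver 0→1: ·
e23 deliver 0→4: ·
e24 deliver 1→2: 2[foll,t=2,x]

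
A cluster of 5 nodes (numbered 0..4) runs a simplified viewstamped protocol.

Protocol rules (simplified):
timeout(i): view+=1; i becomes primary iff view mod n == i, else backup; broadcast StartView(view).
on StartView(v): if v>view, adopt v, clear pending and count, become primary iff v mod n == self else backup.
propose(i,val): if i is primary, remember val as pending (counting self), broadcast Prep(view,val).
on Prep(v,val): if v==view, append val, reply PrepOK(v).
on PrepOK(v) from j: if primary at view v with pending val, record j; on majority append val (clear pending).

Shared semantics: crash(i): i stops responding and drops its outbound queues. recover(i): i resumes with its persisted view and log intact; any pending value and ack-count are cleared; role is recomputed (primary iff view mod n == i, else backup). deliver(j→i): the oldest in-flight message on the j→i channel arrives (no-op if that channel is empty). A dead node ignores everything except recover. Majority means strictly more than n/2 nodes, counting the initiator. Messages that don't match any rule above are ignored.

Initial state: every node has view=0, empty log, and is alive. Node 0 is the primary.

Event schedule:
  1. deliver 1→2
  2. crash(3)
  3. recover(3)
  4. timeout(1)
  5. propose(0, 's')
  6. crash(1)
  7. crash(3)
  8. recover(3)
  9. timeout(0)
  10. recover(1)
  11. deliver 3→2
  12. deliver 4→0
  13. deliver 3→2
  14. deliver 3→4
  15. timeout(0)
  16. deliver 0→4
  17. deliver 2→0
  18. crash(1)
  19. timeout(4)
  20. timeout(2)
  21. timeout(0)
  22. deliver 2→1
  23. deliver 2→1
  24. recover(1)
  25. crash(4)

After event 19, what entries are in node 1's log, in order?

step 1 deliver 1→2: —
step 2 crash(3): 3={✗back,v=0,log=-}
step 3 recover(3): 3={back,v=0,log=-}
step 4 timeout(1): 1={prim,v=1,log=-}
step 5 propose(0,'s'): —
step 6 crash(1): 1={✗prim,v=1,log=-}
step 7 crash(3): 3={✗back,v=0,log=-}
step 8 recover(3): 3={back,v=0,log=-}
step 9 timeout(0): 0={back,v=1,log=-}
step 10 recover(1): 1={prim,v=1,log=-}
step 11 deliver 3→2: —
step 12 deliver 4→0: —
step 13 deliver 3→2: —
step 14 deliver 3→4: —
step 15 timeout(0): 0={back,v=2,log=-}
step 16 deliver 0→4: 4={back,v=0,log=s}
step 17 deliver 2→0: —
step 18 crash(1): 1={✗prim,v=1,log=-}
step 19 timeout(4): 4={back,v=1,log=s}

empty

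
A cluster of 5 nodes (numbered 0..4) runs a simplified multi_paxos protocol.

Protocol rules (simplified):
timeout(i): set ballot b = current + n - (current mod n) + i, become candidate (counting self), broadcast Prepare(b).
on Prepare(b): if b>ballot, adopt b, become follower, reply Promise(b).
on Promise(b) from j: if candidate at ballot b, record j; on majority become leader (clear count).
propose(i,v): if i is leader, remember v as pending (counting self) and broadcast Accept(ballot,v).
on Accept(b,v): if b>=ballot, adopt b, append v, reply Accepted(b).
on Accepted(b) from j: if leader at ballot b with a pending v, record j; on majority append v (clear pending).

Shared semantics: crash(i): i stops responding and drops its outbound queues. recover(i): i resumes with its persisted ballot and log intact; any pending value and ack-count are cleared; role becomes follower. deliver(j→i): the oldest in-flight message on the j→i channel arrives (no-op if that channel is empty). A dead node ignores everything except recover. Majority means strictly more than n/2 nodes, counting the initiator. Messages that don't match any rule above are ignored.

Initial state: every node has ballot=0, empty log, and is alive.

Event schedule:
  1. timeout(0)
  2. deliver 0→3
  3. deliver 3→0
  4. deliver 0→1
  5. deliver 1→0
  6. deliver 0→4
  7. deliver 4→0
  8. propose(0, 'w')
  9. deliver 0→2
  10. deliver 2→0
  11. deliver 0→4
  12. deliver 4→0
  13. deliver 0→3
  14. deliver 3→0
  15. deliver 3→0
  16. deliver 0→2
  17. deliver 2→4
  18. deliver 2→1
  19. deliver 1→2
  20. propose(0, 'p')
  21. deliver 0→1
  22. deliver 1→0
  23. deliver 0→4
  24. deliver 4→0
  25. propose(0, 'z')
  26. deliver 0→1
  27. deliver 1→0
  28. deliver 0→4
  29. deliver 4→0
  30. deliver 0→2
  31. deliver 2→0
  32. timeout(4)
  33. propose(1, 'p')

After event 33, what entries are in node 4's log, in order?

e1 timeout(0): 0[cand,b=5,-]
e2 deliver 0→3: 3[foll,b=5,-]
e3 deliver 3→0: ·
e4 deliver 0→1: 1[foll,b=5,-]
e5 deliver 1→0: 0[lead,b=5,-]
e6 deliver 0→4: 4[foll,b=5,-]
e7 deliver 4→0: ·
e8 propose(0,'w'): ·
e9 deliver 0→2: 2[foll,b=5,-]
e10 deliver 2→0: ·
e11 deliver 0→4: 4[foll,b=5,w]
e12 deliver 4→0: ·
e13 deliver 0→3: 3[foll,b=5,w]
e14 deliver 3→0: 0[lead,b=5,w]
e15 deliver 3→0: ·
e16 deliver 0→2: 2[foll,b=5,w]
e17 deliver 2→4: ·
e18 deliver 2→1: ·
e19 deliver 1→2: ·
e20 propose(0,'p'): ·
e21 deliver 0→1: 1[foll,b=5,w]
e22 deliver 1→0: ·
e23 deliver 0→4: 4[foll,b=5,w,p]
e24 deliver 4→0: 0[lead,b=5,w,p]
e25 propose(0,'z'): ·
e26 deliver 0→1: 1[foll,b=5,w,p]
e27 deliver 1→0: ·
e28 deliver 0→4: 4[foll,b=5,w,p,z]
e29 deliver 4→0: 0[lead,b=5,w,p,z]
e30 deliver 0→2: 2[foll,b=5,w,p]
e31 deliver 2→0: ·
e32 timeout(4): 4[cand,b=14,w,p,z]
e33 propose(1,'p'): ·

w,p,z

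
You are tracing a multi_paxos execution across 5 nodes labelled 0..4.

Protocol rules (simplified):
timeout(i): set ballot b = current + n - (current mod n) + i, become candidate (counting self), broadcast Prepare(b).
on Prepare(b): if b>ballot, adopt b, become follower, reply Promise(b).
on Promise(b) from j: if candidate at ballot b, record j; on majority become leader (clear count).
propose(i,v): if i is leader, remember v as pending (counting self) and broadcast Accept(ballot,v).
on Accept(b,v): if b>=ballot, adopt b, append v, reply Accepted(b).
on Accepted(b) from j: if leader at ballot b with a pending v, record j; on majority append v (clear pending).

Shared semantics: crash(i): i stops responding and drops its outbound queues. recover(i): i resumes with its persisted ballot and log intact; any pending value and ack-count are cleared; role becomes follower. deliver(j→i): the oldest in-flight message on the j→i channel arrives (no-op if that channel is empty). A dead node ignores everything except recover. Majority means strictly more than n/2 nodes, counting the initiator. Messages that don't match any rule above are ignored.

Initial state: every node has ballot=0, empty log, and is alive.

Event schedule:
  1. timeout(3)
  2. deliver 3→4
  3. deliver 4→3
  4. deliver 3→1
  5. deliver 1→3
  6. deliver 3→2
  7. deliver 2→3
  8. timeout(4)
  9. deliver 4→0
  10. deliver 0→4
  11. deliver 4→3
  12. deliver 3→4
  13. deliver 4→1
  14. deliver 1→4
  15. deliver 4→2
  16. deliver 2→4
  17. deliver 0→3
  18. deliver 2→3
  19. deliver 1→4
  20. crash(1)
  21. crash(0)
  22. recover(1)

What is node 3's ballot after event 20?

1. timeout(3):  <3:cand b8 ->
2. deliver 3→4:  <4:foll b8 ->
3. deliver 4→3:  nop
4. deliver 3→1:  <1:foll b8 ->
5. deliver 1→3:  <3:lead b8 ->
6. deliver 3→2:  <2:foll b8 ->
7. deliver 2→3:  nop
8. timeout(4):  <4:cand b14 ->
9. deliver 4→0:  <0:foll b14 ->
10. deliver 0→4:  nop
11. deliver 4→3:  <3:foll b14 ->
12. deliver 3→4:  <4:lead b14 ->
13. deliver 4→1:  <1:foll b14 ->
14. deliver 1→4:  nop
15. deliver 4→2:  <2:foll b14 ->
16. deliver 2→4:  nop
17. deliver 0→3:  nop
18. deliver 2→3:  nop
19. deliver 1→4:  nop
20. crash(1):  <1:✗foll b14 ->

14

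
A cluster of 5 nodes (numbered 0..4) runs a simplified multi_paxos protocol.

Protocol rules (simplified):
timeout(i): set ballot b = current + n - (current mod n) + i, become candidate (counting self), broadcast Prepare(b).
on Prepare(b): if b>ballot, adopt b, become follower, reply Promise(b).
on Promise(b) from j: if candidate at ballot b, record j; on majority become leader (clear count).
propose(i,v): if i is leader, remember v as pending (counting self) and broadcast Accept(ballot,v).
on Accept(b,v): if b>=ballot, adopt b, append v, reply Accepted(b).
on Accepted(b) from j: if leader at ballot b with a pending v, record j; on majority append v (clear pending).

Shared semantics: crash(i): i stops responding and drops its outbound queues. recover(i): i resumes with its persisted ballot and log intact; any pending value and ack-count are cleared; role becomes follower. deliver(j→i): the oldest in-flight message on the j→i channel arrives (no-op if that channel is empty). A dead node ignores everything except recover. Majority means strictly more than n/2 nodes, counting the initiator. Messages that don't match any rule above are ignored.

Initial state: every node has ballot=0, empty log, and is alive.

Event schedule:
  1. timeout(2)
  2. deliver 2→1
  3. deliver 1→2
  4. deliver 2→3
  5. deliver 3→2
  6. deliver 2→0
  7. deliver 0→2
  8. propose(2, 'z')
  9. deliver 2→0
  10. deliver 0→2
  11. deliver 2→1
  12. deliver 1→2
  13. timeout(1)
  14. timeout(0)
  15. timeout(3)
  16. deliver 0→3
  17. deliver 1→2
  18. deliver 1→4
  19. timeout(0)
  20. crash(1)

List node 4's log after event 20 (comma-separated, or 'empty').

step 1 timeout(2): 2={cand,b=7,log=-}
step 2 deliver 2→1: 1={foll,b=7,log=-}
step 3 deliver 1→2: —
step 4 deliver 2→3: 3={foll,b=7,log=-}
step 5 deliver 3→2: 2={lead,b=7,log=-}
step 6 deliver 2→0: 0={foll,b=7,log=-}
step 7 deliver 0→2: —
step 8 propose(2,'z'): —
step 9 deliver 2→0: 0={foll,b=7,log=z}
step 10 deliver 0→2: —
step 11 deliver 2→1: 1={foll,b=7,log=z}
step 12 deliver 1→2: 2={lead,b=7,log=z}
step 13 timeout(1): 1={cand,b=11,log=z}
step 14 timeout(0): 0={cand,b=10,log=z}
step 15 timeout(3): 3={cand,b=13,log=-}
step 16 deliver 0→3: —
step 17 deliver 1→2: 2={foll,b=11,log=z}
step 18 deliver 1→4: 4={foll,b=11,log=-}
step 19 timeout(0): 0={cand,b=15,log=z}
step 20 crash(1): 1={✗cand,b=11,log=z}

empty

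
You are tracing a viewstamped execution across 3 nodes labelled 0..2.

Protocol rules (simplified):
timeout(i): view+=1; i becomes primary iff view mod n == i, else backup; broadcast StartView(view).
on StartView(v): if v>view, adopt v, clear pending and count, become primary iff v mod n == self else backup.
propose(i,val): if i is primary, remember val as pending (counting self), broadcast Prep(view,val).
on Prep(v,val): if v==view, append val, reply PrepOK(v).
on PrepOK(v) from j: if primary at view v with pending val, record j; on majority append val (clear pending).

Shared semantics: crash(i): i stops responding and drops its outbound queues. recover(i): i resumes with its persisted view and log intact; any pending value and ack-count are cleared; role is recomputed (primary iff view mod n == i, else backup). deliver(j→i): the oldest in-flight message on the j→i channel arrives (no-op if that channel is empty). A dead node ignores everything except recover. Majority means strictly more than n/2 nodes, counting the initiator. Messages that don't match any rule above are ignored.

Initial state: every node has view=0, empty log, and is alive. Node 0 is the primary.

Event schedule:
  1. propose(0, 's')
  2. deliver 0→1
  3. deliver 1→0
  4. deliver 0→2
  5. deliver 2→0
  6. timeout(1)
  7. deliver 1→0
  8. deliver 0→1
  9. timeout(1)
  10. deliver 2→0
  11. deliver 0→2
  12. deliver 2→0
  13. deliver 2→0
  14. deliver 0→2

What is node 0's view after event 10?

1. propose(0,'s'):  nop
2. deliver 0→1:  <1:back v0 s>
3. deliver 1→0:  <0:prim v0 s>
4. deliver 0→2:  <2:back v0 s>
5. deliver 2→0:  nop
6. timeout(1):  <1:prim v1 s>
7. deliver 1→0:  <0:back v1 s>
8. deliver 0→1:  nop
9. timeout(1):  <1:back v2 s>
10. deliver 2→0:  nop

1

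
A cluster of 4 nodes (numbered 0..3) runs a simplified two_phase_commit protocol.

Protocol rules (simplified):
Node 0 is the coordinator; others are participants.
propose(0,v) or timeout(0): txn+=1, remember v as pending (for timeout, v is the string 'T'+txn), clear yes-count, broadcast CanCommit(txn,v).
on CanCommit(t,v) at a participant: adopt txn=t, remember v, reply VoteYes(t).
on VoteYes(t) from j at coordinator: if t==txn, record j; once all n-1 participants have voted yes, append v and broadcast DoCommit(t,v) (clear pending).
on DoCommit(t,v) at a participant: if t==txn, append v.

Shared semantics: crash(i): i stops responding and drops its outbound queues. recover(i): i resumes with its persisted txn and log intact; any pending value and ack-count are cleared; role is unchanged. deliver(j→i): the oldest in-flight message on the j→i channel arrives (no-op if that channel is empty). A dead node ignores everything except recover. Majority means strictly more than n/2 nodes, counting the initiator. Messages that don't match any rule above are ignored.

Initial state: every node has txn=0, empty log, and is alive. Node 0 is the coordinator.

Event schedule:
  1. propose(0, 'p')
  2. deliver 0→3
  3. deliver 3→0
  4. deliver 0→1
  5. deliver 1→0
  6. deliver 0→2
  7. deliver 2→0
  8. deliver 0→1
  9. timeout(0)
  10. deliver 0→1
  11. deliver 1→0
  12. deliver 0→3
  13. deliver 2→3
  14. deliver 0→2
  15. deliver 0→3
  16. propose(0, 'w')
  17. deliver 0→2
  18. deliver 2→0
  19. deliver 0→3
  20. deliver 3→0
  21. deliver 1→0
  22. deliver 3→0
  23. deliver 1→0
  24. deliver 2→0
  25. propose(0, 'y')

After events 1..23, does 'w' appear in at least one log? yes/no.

after 1 — propose(0,'p'): n0:coor/t1/[-]
after 2 — deliver 0→3: n3:part/t1/[-]
after 3 — deliver 3→0: ·
after 4 — deliver 0→1: n1:part/t1/[-]
after 5 — deliver 1→0: ·
after 6 — deliver 0→2: n2:part/t1/[-]
after 7 — deliver 2→0: n0:coor/t1/[p]
after 8 — deliver 0→1: n1:part/t1/[p]
after 9 — timeout(0): n0:coor/t2/[p]
after 10 — deliver 0→1: n1:part/t2/[p]
after 11 — deliver 1→0: ·
after 12 — deliver 0→3: n3:part/t1/[p]
after 13 — deliver 2→3: ·
after 14 — deliver 0→2: n2:part/t1/[p]
after 15 — deliver 0→3: n3:part/t2/[p]
after 16 — propose(0,'w'): n0:coor/t3/[p]
after 17 — deliver 0→2: n2:part/t2/[p]
after 18 — deliver 2→0: ·
after 19 — deliver 0→3: n3:part/t3/[p]
after 20 — deliver 3→0: ·
after 21 — deliver 1→0: ·
after 22 — deliver 3→0: ·
after 23 — deliver 1→0: ·

no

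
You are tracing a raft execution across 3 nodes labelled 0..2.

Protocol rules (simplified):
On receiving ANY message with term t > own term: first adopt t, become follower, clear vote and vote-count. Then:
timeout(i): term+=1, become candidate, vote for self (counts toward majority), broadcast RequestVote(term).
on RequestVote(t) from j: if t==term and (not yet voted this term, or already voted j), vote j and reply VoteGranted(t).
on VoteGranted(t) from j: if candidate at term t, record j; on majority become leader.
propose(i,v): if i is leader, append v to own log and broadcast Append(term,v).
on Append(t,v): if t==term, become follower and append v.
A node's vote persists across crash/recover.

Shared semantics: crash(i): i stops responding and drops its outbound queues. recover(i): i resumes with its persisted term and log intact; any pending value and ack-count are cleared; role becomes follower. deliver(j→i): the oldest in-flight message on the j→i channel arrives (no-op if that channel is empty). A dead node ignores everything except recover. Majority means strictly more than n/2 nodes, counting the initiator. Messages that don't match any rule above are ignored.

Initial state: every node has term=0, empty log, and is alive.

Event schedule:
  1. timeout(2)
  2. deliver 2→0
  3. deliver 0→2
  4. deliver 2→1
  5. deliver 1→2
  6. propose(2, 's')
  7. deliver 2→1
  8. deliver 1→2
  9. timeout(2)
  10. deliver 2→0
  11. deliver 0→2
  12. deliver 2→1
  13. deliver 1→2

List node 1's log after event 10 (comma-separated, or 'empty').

[1] timeout(2) → N2(cand t1 [-])
[2] deliver 2→0 → N0(foll t1 [-])
[3] deliver 0→2 → N2(lead t1 [-])
[4] deliver 2→1 → N1(foll t1 [-])
[5] deliver 1→2 → ∅
[6] propose(2,'s') → N2(lead t1 [s])
[7] deliver 2→1 → N1(foll t1 [s])
[8] deliver 1→2 → ∅
[9] timeout(2) → N2(cand t2 [s])
[10] deliver 2→0 → N0(foll t1 [s])

s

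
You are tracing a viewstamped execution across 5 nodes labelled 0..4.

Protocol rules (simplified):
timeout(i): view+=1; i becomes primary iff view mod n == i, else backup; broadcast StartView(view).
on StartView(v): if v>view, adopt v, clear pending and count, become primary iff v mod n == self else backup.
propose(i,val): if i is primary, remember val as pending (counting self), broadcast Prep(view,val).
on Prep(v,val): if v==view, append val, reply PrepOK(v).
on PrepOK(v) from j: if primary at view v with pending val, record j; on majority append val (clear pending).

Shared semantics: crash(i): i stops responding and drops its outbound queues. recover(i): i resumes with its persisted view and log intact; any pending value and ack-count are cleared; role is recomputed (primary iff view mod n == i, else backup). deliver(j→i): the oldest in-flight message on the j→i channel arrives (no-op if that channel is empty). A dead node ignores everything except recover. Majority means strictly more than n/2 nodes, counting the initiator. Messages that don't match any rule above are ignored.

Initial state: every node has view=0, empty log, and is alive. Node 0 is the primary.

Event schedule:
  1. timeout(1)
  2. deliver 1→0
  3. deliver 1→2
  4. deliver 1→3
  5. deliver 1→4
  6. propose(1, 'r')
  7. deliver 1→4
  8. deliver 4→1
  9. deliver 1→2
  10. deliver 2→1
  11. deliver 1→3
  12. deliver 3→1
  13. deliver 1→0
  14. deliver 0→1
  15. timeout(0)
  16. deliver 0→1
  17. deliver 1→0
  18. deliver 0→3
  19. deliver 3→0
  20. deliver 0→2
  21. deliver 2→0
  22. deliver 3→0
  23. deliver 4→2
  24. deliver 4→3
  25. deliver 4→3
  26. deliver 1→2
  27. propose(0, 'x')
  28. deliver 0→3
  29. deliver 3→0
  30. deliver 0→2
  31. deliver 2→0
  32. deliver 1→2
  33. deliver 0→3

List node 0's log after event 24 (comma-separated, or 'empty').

[1] timeout(1) → N1(prim v1 [-])
[2] deliver 1→0 → N0(back v1 [-])
[3] deliver 1→2 → N2(back v1 [-])
[4] deliver 1→3 → N3(back v1 [-])
[5] deliver 1→4 → N4(back v1 [-])
[6] propose(1,'r') → ∅
[7] deliver 1→4 → N4(back v1 [r])
[8] deliver 4→1 → ∅
[9] deliver 1→2 → N2(back v1 [r])
[10] deliver 2→1 → N1(prim v1 [r])
[11] deliver 1→3 → N3(back v1 [r])
[12] deliver 3→1 → ∅
[13] deliver 1→0 → N0(back v1 [r])
[14] deliver 0→1 → ∅
[15] timeout(0) → N0(back v2 [r])
[16] deliver 0→1 → N1(back v2 [r])
[17] deliver 1→0 → ∅
[18] deliver 0→3 → N3(back v2 [r])
[19] deliver 3→0 → ∅
[20] deliver 0→2 → N2(prim v2 [r])
[21] deliver 2→0 → ∅
[22] deliver 3→0 → ∅
[23] deliver 4→2 → ∅
[24] deliver 4→3 → ∅

r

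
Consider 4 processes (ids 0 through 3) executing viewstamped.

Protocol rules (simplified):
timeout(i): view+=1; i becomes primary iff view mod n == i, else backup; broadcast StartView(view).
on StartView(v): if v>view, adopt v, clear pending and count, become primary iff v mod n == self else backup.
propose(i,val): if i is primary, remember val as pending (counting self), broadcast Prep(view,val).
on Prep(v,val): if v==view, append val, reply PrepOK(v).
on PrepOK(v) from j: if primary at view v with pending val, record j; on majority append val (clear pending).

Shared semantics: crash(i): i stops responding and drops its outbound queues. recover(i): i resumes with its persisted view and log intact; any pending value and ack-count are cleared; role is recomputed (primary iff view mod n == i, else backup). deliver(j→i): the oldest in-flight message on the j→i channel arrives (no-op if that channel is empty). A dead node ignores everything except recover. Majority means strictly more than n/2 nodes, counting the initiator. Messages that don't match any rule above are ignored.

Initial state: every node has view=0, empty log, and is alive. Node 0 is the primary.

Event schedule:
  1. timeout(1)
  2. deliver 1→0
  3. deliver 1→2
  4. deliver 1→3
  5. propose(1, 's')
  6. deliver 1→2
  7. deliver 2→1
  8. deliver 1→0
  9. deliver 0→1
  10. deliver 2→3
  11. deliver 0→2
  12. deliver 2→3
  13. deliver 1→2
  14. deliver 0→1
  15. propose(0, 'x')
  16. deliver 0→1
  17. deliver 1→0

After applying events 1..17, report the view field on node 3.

e1 timeout(1): 1[prim,v=1,-]
e2 deliver 1→0: 0[back,v=1,-]
e3 deliver 1→2: 2[back,v=1,-]
e4 deliver 1→3: 3[back,v=1,-]
e5 propose(1,'s'): ·
e6 deliver 1→2: 2[back,v=1,s]
e7 deliver 2→1: ·
e8 deliver 1→0: 0[back,v=1,s]
e9 deliver 0→1: 1[prim,v=1,s]
e10 deliver 2→3: ·
e11 deliver 0→2: ·
e12 deliver 2→3: ·
e13 deliver 1→2: ·
e14 deliver 0→1: ·
e15 propose(0,'x'): ·
e16 deliver 0→1: ·
e17 deliver 1→0: ·

1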